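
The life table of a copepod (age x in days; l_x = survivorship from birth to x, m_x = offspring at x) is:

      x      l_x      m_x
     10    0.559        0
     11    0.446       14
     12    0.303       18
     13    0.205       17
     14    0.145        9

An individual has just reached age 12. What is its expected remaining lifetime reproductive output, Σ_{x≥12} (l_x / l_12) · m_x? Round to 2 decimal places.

33.81

l_12 = 0.303. Conditional survival from age 12 to x is l_x / l_12.
  x=12: (0.303/0.303) × 18 = 18.0000
  x=13: (0.205/0.303) × 17 = 11.5017
  x=14: (0.145/0.303) × 9 = 4.3069
Sum = 18.0000 + 11.5017 + 4.3069 = 33.8086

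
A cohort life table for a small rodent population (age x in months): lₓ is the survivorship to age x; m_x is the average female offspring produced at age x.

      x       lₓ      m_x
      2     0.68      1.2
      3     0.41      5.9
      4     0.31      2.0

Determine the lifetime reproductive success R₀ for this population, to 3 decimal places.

R₀ = Σ lₓ m_x:
  age 2: 0.68 × 1.2 = 0.8160
  age 3: 0.41 × 5.9 = 2.4190
  age 4: 0.31 × 2.0 = 0.6200
R₀ = 0.8160 + 2.4190 + 0.6200 = 3.8550

3.855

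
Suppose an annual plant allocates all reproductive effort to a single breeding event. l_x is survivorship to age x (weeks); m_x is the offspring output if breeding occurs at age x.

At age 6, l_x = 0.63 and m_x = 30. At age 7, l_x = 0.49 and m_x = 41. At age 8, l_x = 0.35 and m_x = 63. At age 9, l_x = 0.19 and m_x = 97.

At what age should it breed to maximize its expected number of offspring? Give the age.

Expected offspring if breeding at age x = l_x × m_x:
  age 6: 0.63 × 30 = 18.900
  age 7: 0.49 × 41 = 20.090
  age 8: 0.35 × 63 = 22.050
  age 9: 0.19 × 97 = 18.430
Maximum at age 8 (22.050).

8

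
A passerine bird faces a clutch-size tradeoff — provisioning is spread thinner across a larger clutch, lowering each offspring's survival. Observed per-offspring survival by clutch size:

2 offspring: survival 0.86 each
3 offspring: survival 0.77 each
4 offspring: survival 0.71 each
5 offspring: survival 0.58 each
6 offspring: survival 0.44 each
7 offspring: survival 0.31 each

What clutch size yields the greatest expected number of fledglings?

5

Expected fledglings = c × s(c):
  c=2: 2 × 0.86 = 1.720
  c=3: 3 × 0.77 = 2.310
  c=4: 4 × 0.71 = 2.840
  c=5: 5 × 0.58 = 2.900
  c=6: 6 × 0.44 = 2.640
  c=7: 7 × 0.31 = 2.170
Maximum at c = 5 (2.900 fledglings).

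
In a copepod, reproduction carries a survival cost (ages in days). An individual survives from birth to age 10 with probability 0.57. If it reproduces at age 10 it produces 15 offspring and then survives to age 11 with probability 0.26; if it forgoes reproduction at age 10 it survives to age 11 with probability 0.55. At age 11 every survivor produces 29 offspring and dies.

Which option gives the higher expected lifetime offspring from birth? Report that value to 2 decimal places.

12.85

breed at age 10: R₀ = 0.57 × (15 + 0.26 × 29) = 0.57 × 22.5400 = 12.8478
delay to age 11: R₀ = 0.57 × (0.55 × 29) = 0.57 × 15.9500 = 9.0915
Higher: breed at age 10 (12.8478).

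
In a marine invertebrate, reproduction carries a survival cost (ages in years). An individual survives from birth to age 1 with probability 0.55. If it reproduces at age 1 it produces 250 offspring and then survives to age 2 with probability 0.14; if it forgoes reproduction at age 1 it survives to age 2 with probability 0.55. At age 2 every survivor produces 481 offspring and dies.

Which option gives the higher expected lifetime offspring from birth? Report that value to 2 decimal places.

breed at age 1: R₀ = 0.55 × (250 + 0.14 × 481) = 0.55 × 317.3400 = 174.5370
delay to age 2: R₀ = 0.55 × (0.55 × 481) = 0.55 × 264.5500 = 145.5025
Higher: breed at age 1 (174.5370).

174.54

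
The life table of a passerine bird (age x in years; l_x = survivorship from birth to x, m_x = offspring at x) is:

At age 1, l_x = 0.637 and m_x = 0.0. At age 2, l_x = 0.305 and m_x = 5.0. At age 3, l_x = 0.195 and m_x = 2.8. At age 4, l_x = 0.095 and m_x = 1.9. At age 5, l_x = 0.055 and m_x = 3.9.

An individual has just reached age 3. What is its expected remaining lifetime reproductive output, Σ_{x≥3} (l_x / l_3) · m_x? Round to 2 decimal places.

4.83

l_3 = 0.195. Conditional survival from age 3 to x is l_x / l_3.
  x=3: (0.195/0.195) × 2.8 = 2.8000
  x=4: (0.095/0.195) × 1.9 = 0.9256
  x=5: (0.055/0.195) × 3.9 = 1.1000
Sum = 2.8000 + 0.9256 + 1.1000 = 4.8256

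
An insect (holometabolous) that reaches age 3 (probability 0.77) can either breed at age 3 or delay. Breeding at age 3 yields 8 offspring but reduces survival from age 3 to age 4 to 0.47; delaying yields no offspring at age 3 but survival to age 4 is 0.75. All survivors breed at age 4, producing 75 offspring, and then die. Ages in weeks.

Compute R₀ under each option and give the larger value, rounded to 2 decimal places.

breed at age 3: R₀ = 0.77 × (8 + 0.47 × 75) = 0.77 × 43.2500 = 33.3025
delay to age 4: R₀ = 0.77 × (0.75 × 75) = 0.77 × 56.2500 = 43.3125
Higher: delay to age 4 (43.3125).

43.31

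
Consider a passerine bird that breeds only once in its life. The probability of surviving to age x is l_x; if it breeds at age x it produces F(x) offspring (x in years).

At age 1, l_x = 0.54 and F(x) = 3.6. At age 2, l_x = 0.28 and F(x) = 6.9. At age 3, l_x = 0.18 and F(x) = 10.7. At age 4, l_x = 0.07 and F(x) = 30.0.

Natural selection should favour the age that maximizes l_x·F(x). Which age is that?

Expected offspring if breeding at age x = l_x × F(x):
  age 1: 0.54 × 3.6 = 1.944
  age 2: 0.28 × 6.9 = 1.932
  age 3: 0.18 × 10.7 = 1.926
  age 4: 0.07 × 30.0 = 2.100
Maximum at age 4 (2.100).

4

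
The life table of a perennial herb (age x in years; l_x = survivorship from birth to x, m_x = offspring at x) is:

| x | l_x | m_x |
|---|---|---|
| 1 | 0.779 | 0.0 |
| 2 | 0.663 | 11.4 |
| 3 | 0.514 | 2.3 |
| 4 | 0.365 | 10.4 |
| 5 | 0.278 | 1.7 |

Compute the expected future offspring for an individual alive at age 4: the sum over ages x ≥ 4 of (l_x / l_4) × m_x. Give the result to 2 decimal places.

11.69

l_4 = 0.365. Conditional survival from age 4 to x is l_x / l_4.
  x=4: (0.365/0.365) × 10.4 = 10.4000
  x=5: (0.278/0.365) × 1.7 = 1.2948
Sum = 10.4000 + 1.2948 = 11.6948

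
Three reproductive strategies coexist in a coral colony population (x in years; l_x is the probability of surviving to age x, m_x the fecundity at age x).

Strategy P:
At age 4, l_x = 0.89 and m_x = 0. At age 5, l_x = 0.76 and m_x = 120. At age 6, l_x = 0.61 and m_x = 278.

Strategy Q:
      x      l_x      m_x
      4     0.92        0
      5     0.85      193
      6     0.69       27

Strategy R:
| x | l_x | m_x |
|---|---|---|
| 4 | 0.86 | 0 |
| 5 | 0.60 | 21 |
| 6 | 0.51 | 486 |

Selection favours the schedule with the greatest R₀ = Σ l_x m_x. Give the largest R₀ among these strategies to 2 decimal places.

Strategy P: R₀ = 0.89×0 + 0.76×120 + 0.61×278 = 260.7800
Strategy Q: R₀ = 0.92×0 + 0.85×193 + 0.69×27 = 182.6800
Strategy R: R₀ = 0.86×0 + 0.60×21 + 0.51×486 = 260.4600
Highest R₀: strategy P with 260.7800.

260.78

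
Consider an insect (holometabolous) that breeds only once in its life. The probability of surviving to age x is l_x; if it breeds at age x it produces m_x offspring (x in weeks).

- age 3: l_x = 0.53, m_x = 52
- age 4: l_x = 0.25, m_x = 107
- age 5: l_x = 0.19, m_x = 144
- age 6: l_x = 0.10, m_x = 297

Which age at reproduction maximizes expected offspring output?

6

Expected offspring if breeding at age x = l_x × m_x:
  age 3: 0.53 × 52 = 27.560
  age 4: 0.25 × 107 = 26.750
  age 5: 0.19 × 144 = 27.360
  age 6: 0.10 × 297 = 29.700
Maximum at age 6 (29.700).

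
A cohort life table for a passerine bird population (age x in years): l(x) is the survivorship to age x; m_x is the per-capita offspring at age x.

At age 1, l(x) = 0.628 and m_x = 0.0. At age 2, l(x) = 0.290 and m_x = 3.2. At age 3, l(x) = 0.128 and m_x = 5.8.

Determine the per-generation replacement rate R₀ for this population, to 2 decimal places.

R₀ = Σ l(x) m_x:
  age 1: 0.628 × 0.0 = 0.0000
  age 2: 0.290 × 3.2 = 0.9280
  age 3: 0.128 × 5.8 = 0.7424
R₀ = 0.0000 + 0.9280 + 0.7424 = 1.6704

1.67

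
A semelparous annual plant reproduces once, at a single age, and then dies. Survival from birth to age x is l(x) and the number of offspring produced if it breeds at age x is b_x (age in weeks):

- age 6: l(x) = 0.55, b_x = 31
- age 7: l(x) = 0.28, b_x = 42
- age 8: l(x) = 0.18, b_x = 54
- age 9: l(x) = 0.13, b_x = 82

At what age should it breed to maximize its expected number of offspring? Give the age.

6

Expected offspring if breeding at age x = l(x) × b_x:
  age 6: 0.55 × 31 = 17.050
  age 7: 0.28 × 42 = 11.760
  age 8: 0.18 × 54 = 9.720
  age 9: 0.13 × 82 = 10.660
Maximum at age 6 (17.050).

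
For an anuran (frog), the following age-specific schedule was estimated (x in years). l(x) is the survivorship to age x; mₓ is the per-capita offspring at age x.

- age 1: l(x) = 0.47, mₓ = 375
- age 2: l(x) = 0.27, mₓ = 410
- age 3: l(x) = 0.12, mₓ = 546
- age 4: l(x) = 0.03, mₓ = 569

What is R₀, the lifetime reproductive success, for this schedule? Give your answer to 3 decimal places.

R₀ = Σ l(x) mₓ:
  age 1: 0.47 × 375 = 176.2500
  age 2: 0.27 × 410 = 110.7000
  age 3: 0.12 × 546 = 65.5200
  age 4: 0.03 × 569 = 17.0700
R₀ = 176.2500 + 110.7000 + 65.5200 + 17.0700 = 369.5400

369.540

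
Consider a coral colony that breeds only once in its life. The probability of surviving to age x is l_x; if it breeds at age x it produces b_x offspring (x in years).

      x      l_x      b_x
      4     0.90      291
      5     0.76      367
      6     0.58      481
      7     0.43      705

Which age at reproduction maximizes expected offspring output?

Expected offspring if breeding at age x = l_x × b_x:
  age 4: 0.90 × 291 = 261.900
  age 5: 0.76 × 367 = 278.920
  age 6: 0.58 × 481 = 278.980
  age 7: 0.43 × 705 = 303.150
Maximum at age 7 (303.150).

7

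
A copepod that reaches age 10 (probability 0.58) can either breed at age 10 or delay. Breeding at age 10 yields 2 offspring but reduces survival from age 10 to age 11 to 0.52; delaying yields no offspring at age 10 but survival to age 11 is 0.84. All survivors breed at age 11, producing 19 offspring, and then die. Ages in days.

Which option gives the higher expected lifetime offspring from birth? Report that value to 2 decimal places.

breed at age 10: R₀ = 0.58 × (2 + 0.52 × 19) = 0.58 × 11.8800 = 6.8904
delay to age 11: R₀ = 0.58 × (0.84 × 19) = 0.58 × 15.9600 = 9.2568
Higher: delay to age 11 (9.2568).

9.26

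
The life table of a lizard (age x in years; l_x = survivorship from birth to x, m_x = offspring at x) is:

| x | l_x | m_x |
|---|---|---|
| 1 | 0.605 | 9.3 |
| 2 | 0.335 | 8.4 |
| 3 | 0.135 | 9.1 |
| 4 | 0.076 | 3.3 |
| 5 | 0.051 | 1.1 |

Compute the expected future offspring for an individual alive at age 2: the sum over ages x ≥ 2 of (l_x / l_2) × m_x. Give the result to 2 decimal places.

12.98

l_2 = 0.335. Conditional survival from age 2 to x is l_x / l_2.
  x=2: (0.335/0.335) × 8.4 = 8.4000
  x=3: (0.135/0.335) × 9.1 = 3.6672
  x=4: (0.076/0.335) × 3.3 = 0.7487
  x=5: (0.051/0.335) × 1.1 = 0.1675
Sum = 8.4000 + 3.6672 + 0.7487 + 0.1675 = 12.9833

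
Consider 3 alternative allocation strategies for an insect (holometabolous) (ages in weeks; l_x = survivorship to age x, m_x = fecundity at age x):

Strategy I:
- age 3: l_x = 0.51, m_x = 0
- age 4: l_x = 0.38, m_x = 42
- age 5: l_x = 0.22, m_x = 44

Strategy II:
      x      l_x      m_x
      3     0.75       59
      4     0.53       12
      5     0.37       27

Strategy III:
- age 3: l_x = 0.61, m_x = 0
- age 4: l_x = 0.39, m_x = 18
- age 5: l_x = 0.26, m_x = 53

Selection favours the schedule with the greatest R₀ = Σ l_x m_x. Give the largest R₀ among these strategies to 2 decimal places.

60.60

Strategy I: R₀ = 0.51×0 + 0.38×42 + 0.22×44 = 25.6400
Strategy II: R₀ = 0.75×59 + 0.53×12 + 0.37×27 = 60.6000
Strategy III: R₀ = 0.61×0 + 0.39×18 + 0.26×53 = 20.8000
Highest R₀: strategy II with 60.6000.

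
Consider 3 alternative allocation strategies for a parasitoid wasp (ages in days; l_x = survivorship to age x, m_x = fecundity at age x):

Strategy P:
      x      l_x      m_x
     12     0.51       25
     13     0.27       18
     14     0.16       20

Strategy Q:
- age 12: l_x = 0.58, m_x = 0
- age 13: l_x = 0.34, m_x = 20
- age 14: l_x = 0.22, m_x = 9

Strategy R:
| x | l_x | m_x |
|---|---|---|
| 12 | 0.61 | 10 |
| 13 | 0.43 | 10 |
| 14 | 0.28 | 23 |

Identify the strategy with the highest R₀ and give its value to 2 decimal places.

20.81

Strategy P: R₀ = 0.51×25 + 0.27×18 + 0.16×20 = 20.8100
Strategy Q: R₀ = 0.58×0 + 0.34×20 + 0.22×9 = 8.7800
Strategy R: R₀ = 0.61×10 + 0.43×10 + 0.28×23 = 16.8400
Highest R₀: strategy P with 20.8100.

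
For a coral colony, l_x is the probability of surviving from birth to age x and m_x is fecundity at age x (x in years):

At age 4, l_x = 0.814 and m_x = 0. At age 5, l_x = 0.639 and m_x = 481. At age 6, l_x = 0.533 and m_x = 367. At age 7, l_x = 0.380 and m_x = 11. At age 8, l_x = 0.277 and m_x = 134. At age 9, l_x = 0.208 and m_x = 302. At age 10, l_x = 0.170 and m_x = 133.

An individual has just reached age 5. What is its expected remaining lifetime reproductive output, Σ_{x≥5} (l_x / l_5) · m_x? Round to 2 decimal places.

985.44

l_5 = 0.639. Conditional survival from age 5 to x is l_x / l_5.
  x=5: (0.639/0.639) × 481 = 481.0000
  x=6: (0.533/0.639) × 367 = 306.1205
  x=7: (0.380/0.639) × 11 = 6.5415
  x=8: (0.277/0.639) × 134 = 58.0876
  x=9: (0.208/0.639) × 302 = 98.3036
  x=10: (0.170/0.639) × 133 = 35.3834
Sum = 481.0000 + 306.1205 + 6.5415 + 58.0876 + 98.3036 + 35.3834 = 985.4366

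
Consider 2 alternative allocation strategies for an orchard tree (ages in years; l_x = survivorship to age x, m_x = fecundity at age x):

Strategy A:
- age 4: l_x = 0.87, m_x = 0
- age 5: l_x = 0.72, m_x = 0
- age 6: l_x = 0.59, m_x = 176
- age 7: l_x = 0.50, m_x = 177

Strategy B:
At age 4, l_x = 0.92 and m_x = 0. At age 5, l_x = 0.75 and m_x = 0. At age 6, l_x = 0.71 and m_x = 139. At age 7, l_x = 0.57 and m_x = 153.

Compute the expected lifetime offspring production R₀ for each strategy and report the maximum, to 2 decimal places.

Strategy A: R₀ = 0.87×0 + 0.72×0 + 0.59×176 + 0.50×177 = 192.3400
Strategy B: R₀ = 0.92×0 + 0.75×0 + 0.71×139 + 0.57×153 = 185.9000
Highest R₀: strategy A with 192.3400.

192.34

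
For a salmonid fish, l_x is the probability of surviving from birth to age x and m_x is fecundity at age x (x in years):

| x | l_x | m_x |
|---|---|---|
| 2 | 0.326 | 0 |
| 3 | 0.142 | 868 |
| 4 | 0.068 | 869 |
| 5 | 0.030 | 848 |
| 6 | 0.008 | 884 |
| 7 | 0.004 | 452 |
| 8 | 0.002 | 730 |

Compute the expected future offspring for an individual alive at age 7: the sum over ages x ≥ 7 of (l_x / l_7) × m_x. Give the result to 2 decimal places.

817.00

l_7 = 0.004. Conditional survival from age 7 to x is l_x / l_7.
  x=7: (0.004/0.004) × 452 = 452.0000
  x=8: (0.002/0.004) × 730 = 365.0000
Sum = 452.0000 + 365.0000 = 817.0000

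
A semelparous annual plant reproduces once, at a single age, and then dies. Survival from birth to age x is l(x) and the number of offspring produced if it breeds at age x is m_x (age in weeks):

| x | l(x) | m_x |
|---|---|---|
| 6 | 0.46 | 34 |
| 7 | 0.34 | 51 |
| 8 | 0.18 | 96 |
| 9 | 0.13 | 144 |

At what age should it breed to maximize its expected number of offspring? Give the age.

Expected offspring if breeding at age x = l(x) × m_x:
  age 6: 0.46 × 34 = 15.640
  age 7: 0.34 × 51 = 17.340
  age 8: 0.18 × 96 = 17.280
  age 9: 0.13 × 144 = 18.720
Maximum at age 9 (18.720).

9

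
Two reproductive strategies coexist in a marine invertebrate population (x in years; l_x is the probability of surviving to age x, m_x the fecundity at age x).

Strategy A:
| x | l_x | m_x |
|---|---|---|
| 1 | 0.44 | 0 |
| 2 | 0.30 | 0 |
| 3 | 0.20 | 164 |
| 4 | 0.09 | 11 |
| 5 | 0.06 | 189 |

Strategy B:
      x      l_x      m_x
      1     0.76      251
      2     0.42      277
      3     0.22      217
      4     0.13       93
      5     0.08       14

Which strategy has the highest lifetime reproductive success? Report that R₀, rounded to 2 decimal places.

368.05

Strategy A: R₀ = 0.44×0 + 0.30×0 + 0.20×164 + 0.09×11 + 0.06×189 = 45.1300
Strategy B: R₀ = 0.76×251 + 0.42×277 + 0.22×217 + 0.13×93 + 0.08×14 = 368.0500
Highest R₀: strategy B with 368.0500.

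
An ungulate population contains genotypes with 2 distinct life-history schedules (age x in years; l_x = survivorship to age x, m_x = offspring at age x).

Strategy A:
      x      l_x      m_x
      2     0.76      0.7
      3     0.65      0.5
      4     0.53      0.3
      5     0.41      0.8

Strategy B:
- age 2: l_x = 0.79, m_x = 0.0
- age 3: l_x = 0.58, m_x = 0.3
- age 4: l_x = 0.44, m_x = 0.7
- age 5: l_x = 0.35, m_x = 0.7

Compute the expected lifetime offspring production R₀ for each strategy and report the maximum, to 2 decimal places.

Strategy A: R₀ = 0.76×0.7 + 0.65×0.5 + 0.53×0.3 + 0.41×0.8 = 1.3440
Strategy B: R₀ = 0.79×0.0 + 0.58×0.3 + 0.44×0.7 + 0.35×0.7 = 0.7270
Highest R₀: strategy A with 1.3440.

1.34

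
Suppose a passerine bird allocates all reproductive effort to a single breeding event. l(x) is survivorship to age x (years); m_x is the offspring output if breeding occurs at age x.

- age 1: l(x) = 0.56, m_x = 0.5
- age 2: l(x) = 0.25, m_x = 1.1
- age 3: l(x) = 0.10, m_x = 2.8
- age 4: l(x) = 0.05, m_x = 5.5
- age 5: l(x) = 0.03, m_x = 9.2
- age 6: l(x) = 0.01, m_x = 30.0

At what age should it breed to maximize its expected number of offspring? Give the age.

Expected offspring if breeding at age x = l(x) × m_x:
  age 1: 0.56 × 0.5 = 0.280
  age 2: 0.25 × 1.1 = 0.275
  age 3: 0.10 × 2.8 = 0.280
  age 4: 0.05 × 5.5 = 0.275
  age 5: 0.03 × 9.2 = 0.276
  age 6: 0.01 × 30.0 = 0.300
Maximum at age 6 (0.300).

6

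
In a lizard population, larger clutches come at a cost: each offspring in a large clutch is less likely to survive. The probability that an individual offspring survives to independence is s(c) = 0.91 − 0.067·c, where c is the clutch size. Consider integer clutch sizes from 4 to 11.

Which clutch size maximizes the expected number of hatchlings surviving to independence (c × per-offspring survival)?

Expected hatchlings surviving to independence = c × s(c):
  c=4: 4 × 0.642 = 2.568
  c=5: 5 × 0.575 = 2.875
  c=6: 6 × 0.508 = 3.048
  c=7: 7 × 0.441 = 3.087
  c=8: 8 × 0.374 = 2.992
  c=9: 9 × 0.307 = 2.763
  c=10: 10 × 0.240 = 2.400
  c=11: 11 × 0.173 = 1.903
Maximum at c = 7 (3.087 hatchlings surviving to independence).

7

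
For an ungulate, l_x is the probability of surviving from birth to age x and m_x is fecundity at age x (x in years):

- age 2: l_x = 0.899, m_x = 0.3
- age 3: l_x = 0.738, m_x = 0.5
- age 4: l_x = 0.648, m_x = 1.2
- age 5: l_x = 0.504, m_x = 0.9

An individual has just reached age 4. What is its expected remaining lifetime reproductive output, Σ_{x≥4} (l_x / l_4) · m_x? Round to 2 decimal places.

1.90

l_4 = 0.648. Conditional survival from age 4 to x is l_x / l_4.
  x=4: (0.648/0.648) × 1.2 = 1.2000
  x=5: (0.504/0.648) × 0.9 = 0.7000
Sum = 1.2000 + 0.7000 = 1.9000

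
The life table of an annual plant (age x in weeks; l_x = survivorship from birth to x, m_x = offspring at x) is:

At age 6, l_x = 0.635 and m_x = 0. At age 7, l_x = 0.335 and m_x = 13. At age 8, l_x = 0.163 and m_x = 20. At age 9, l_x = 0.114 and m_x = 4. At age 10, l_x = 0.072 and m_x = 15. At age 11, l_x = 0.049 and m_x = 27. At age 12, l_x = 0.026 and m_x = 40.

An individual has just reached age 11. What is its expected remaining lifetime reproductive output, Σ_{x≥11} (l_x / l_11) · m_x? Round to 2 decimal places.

48.22

l_11 = 0.049. Conditional survival from age 11 to x is l_x / l_11.
  x=11: (0.049/0.049) × 27 = 27.0000
  x=12: (0.026/0.049) × 40 = 21.2245
Sum = 27.0000 + 21.2245 = 48.2245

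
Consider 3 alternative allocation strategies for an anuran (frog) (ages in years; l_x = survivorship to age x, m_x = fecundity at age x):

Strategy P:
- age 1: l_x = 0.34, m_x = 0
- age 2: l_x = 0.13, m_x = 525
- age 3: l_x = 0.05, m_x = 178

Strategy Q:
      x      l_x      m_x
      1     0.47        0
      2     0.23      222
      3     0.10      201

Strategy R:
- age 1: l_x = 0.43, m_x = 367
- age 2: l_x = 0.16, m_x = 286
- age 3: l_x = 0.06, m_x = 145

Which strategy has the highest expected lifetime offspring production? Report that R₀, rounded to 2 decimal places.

Strategy P: R₀ = 0.34×0 + 0.13×525 + 0.05×178 = 77.1500
Strategy Q: R₀ = 0.47×0 + 0.23×222 + 0.10×201 = 71.1600
Strategy R: R₀ = 0.43×367 + 0.16×286 + 0.06×145 = 212.2700
Highest R₀: strategy R with 212.2700.

212.27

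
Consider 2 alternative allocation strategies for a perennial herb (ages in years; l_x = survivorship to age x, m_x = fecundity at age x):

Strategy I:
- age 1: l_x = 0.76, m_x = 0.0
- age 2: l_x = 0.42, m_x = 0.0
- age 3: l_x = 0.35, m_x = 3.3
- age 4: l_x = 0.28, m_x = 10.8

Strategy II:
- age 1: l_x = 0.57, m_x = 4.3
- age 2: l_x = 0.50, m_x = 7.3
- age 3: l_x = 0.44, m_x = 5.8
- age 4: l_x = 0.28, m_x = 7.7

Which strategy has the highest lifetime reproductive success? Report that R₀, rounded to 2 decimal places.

10.81

Strategy I: R₀ = 0.76×0.0 + 0.42×0.0 + 0.35×3.3 + 0.28×10.8 = 4.1790
Strategy II: R₀ = 0.57×4.3 + 0.50×7.3 + 0.44×5.8 + 0.28×7.7 = 10.8090
Highest R₀: strategy II with 10.8090.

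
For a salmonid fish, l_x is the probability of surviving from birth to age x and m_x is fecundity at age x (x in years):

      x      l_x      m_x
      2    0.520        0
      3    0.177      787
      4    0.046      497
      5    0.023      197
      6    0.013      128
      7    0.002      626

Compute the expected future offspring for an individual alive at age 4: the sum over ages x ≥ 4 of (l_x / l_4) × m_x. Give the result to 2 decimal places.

658.89

l_4 = 0.046. Conditional survival from age 4 to x is l_x / l_4.
  x=4: (0.046/0.046) × 497 = 497.0000
  x=5: (0.023/0.046) × 197 = 98.5000
  x=6: (0.013/0.046) × 128 = 36.1739
  x=7: (0.002/0.046) × 626 = 27.2174
Sum = 497.0000 + 98.5000 + 36.1739 + 27.2174 = 658.8913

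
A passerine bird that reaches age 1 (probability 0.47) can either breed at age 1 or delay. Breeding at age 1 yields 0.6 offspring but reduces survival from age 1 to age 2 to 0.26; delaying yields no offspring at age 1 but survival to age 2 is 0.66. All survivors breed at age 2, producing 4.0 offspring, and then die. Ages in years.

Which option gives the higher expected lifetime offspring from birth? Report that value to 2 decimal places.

1.24

breed at age 1: R₀ = 0.47 × (0.6 + 0.26 × 4.0) = 0.47 × 1.6400 = 0.7708
delay to age 2: R₀ = 0.47 × (0.66 × 4.0) = 0.47 × 2.6400 = 1.2408
Higher: delay to age 2 (1.2408).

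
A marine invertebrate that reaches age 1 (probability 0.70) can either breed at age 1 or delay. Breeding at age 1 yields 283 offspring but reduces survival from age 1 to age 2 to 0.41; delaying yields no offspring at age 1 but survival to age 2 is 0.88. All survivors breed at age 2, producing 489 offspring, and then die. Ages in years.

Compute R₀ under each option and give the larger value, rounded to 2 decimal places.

breed at age 1: R₀ = 0.70 × (283 + 0.41 × 489) = 0.70 × 483.4900 = 338.4430
delay to age 2: R₀ = 0.70 × (0.88 × 489) = 0.70 × 430.3200 = 301.2240
Higher: breed at age 1 (338.4430).

338.44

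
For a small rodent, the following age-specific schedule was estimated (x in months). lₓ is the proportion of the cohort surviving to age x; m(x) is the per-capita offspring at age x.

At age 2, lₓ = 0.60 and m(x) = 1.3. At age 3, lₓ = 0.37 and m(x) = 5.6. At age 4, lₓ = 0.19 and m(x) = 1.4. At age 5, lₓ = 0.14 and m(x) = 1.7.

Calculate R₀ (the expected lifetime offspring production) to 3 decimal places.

3.356

R₀ = Σ lₓ m(x):
  age 2: 0.60 × 1.3 = 0.7800
  age 3: 0.37 × 5.6 = 2.0720
  age 4: 0.19 × 1.4 = 0.2660
  age 5: 0.14 × 1.7 = 0.2380
R₀ = 0.7800 + 2.0720 + 0.2660 + 0.2380 = 3.3560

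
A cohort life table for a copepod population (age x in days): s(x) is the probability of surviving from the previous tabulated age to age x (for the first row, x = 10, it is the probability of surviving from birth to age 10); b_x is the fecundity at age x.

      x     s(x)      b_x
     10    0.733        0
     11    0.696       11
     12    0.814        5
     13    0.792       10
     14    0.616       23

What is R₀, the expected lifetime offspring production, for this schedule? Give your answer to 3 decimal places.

15.637

Survivorship from birth: l_x = s_10·s_11·…·s_x.
  l_10 = 0.73300
  l_11 = 0.51017
  l_12 = 0.41528
  l_13 = 0.32890
  l_14 = 0.20260
R₀ = Σ l_x b_x:
  age 10: 0.73300 × 0 = 0.0000
  age 11: 0.51017 × 11 = 5.6119
  age 12: 0.41528 × 5 = 2.0764
  age 13: 0.32890 × 10 = 3.2890
  age 14: 0.20260 × 23 = 4.6598
R₀ = 0.0000 + 5.6119 + 2.0764 + 3.2890 + 4.6598 = 15.6371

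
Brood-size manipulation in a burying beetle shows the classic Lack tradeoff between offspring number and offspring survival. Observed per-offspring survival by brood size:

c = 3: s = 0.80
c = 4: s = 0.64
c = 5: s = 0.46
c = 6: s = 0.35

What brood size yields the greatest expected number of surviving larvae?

4

Expected surviving larvae = c × s(c):
  c=3: 3 × 0.80 = 2.400
  c=4: 4 × 0.64 = 2.560
  c=5: 5 × 0.46 = 2.300
  c=6: 6 × 0.35 = 2.100
Maximum at c = 4 (2.560 surviving larvae).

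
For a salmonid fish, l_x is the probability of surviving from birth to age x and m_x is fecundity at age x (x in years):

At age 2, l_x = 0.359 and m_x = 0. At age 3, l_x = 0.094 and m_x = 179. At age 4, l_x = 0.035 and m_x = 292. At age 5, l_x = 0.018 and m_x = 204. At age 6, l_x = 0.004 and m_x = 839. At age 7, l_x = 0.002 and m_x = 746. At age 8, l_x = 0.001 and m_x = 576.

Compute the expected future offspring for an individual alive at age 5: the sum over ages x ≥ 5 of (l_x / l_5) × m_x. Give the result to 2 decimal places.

505.33

l_5 = 0.018. Conditional survival from age 5 to x is l_x / l_5.
  x=5: (0.018/0.018) × 204 = 204.0000
  x=6: (0.004/0.018) × 839 = 186.4444
  x=7: (0.002/0.018) × 746 = 82.8889
  x=8: (0.001/0.018) × 576 = 32.0000
Sum = 204.0000 + 186.4444 + 82.8889 + 32.0000 = 505.3333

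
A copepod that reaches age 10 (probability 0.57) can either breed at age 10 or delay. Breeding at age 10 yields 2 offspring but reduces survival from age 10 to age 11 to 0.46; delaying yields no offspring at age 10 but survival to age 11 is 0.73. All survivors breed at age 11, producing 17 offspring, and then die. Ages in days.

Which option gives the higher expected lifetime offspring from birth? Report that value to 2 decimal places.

breed at age 10: R₀ = 0.57 × (2 + 0.46 × 17) = 0.57 × 9.8200 = 5.5974
delay to age 11: R₀ = 0.57 × (0.73 × 17) = 0.57 × 12.4100 = 7.0737
Higher: delay to age 11 (7.0737).

7.07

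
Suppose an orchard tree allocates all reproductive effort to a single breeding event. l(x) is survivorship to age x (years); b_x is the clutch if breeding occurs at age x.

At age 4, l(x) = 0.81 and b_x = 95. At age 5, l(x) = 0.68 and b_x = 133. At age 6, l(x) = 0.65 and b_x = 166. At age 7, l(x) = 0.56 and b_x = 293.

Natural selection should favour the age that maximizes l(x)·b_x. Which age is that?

7

Expected offspring if breeding at age x = l(x) × b_x:
  age 4: 0.81 × 95 = 76.950
  age 5: 0.68 × 133 = 90.440
  age 6: 0.65 × 166 = 107.900
  age 7: 0.56 × 293 = 164.080
Maximum at age 7 (164.080).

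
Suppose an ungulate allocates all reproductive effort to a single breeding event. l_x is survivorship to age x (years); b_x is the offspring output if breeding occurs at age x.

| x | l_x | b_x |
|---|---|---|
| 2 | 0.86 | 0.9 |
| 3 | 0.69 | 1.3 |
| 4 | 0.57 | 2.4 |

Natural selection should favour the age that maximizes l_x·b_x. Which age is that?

Expected offspring if breeding at age x = l_x × b_x:
  age 2: 0.86 × 0.9 = 0.774
  age 3: 0.69 × 1.3 = 0.897
  age 4: 0.57 × 2.4 = 1.368
Maximum at age 4 (1.368).

4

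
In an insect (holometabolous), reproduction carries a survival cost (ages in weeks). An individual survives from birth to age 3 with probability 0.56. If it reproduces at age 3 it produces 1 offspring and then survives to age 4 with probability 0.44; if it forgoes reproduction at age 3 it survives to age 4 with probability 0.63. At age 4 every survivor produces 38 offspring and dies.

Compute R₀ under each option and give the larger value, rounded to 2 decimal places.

breed at age 3: R₀ = 0.56 × (1 + 0.44 × 38) = 0.56 × 17.7200 = 9.9232
delay to age 4: R₀ = 0.56 × (0.63 × 38) = 0.56 × 23.9400 = 13.4064
Higher: delay to age 4 (13.4064).

13.41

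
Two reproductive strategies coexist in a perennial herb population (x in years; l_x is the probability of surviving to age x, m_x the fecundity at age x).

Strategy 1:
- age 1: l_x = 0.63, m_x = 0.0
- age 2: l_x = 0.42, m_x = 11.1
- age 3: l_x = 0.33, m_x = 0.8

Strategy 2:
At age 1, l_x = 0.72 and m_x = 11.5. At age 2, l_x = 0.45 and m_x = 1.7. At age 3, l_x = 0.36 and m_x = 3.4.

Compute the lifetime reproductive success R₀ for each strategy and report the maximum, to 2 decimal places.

Strategy 1: R₀ = 0.63×0.0 + 0.42×11.1 + 0.33×0.8 = 4.9260
Strategy 2: R₀ = 0.72×11.5 + 0.45×1.7 + 0.36×3.4 = 10.2690
Highest R₀: strategy 2 with 10.2690.

10.27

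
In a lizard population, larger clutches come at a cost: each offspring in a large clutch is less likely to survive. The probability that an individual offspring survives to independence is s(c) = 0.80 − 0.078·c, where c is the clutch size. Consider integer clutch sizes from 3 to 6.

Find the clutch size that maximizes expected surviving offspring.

Expected surviving offspring = c × s(c):
  c=3: 3 × 0.566 = 1.698
  c=4: 4 × 0.488 = 1.952
  c=5: 5 × 0.410 = 2.050
  c=6: 6 × 0.332 = 1.992
Maximum at c = 5 (2.050 surviving offspring).

5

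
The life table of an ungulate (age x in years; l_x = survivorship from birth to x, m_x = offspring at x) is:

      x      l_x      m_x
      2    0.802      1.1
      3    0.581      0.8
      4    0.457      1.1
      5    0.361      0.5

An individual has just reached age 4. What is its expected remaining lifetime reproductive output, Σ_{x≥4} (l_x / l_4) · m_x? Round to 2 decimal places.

l_4 = 0.457. Conditional survival from age 4 to x is l_x / l_4.
  x=4: (0.457/0.457) × 1.1 = 1.1000
  x=5: (0.361/0.457) × 0.5 = 0.3950
Sum = 1.1000 + 0.3950 = 1.4950

1.49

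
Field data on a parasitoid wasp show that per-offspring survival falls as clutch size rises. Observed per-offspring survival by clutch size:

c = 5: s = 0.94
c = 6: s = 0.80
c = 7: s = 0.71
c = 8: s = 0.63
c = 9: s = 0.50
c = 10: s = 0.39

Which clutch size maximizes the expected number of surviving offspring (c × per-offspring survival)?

Expected surviving offspring = c × s(c):
  c=5: 5 × 0.94 = 4.700
  c=6: 6 × 0.80 = 4.800
  c=7: 7 × 0.71 = 4.970
  c=8: 8 × 0.63 = 5.040
  c=9: 9 × 0.50 = 4.500
  c=10: 10 × 0.39 = 3.900
Maximum at c = 8 (5.040 surviving offspring).

8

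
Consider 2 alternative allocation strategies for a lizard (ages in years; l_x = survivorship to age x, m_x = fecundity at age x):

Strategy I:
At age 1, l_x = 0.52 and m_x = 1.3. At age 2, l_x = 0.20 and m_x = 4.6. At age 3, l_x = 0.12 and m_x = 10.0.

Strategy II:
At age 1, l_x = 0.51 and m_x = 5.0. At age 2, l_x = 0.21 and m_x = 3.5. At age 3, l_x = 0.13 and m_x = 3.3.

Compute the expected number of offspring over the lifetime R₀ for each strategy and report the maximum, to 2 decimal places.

3.71

Strategy I: R₀ = 0.52×1.3 + 0.20×4.6 + 0.12×10.0 = 2.7960
Strategy II: R₀ = 0.51×5.0 + 0.21×3.5 + 0.13×3.3 = 3.7140
Highest R₀: strategy II with 3.7140.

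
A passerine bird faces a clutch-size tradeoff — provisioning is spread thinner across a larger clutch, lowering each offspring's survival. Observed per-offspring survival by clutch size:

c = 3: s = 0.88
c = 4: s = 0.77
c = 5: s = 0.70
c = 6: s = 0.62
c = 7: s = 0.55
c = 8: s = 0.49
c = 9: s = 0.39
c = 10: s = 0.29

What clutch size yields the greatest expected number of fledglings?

Expected fledglings = c × s(c):
  c=3: 3 × 0.88 = 2.640
  c=4: 4 × 0.77 = 3.080
  c=5: 5 × 0.70 = 3.500
  c=6: 6 × 0.62 = 3.720
  c=7: 7 × 0.55 = 3.850
  c=8: 8 × 0.49 = 3.920
  c=9: 9 × 0.39 = 3.510
  c=10: 10 × 0.29 = 2.900
Maximum at c = 8 (3.920 fledglings).

8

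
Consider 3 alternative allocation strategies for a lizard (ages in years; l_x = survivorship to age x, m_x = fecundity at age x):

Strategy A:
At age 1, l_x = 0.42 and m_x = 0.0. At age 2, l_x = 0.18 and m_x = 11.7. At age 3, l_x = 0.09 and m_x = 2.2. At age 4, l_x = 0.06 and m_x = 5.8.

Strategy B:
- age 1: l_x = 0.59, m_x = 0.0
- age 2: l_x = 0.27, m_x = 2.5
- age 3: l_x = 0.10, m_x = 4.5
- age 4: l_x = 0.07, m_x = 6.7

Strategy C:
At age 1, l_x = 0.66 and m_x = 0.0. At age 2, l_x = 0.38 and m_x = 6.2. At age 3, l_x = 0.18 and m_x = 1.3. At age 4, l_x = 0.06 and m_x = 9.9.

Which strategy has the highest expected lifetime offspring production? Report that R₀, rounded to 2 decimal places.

Strategy A: R₀ = 0.42×0.0 + 0.18×11.7 + 0.09×2.2 + 0.06×5.8 = 2.6520
Strategy B: R₀ = 0.59×0.0 + 0.27×2.5 + 0.10×4.5 + 0.07×6.7 = 1.5940
Strategy C: R₀ = 0.66×0.0 + 0.38×6.2 + 0.18×1.3 + 0.06×9.9 = 3.1840
Highest R₀: strategy C with 3.1840.

3.18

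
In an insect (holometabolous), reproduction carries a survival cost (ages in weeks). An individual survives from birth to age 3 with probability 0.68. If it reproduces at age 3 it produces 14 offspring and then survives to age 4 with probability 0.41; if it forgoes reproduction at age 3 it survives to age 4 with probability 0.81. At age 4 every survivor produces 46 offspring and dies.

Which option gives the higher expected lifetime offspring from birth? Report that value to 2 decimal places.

25.34

breed at age 3: R₀ = 0.68 × (14 + 0.41 × 46) = 0.68 × 32.8600 = 22.3448
delay to age 4: R₀ = 0.68 × (0.81 × 46) = 0.68 × 37.2600 = 25.3368
Higher: delay to age 4 (25.3368).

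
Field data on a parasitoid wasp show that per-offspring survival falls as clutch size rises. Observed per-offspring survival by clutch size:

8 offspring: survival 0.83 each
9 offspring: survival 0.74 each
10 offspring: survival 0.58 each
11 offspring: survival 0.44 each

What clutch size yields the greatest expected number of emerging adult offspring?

Expected emerging adult offspring = c × s(c):
  c=8: 8 × 0.83 = 6.640
  c=9: 9 × 0.74 = 6.660
  c=10: 10 × 0.58 = 5.800
  c=11: 11 × 0.44 = 4.840
Maximum at c = 9 (6.660 emerging adult offspring).

9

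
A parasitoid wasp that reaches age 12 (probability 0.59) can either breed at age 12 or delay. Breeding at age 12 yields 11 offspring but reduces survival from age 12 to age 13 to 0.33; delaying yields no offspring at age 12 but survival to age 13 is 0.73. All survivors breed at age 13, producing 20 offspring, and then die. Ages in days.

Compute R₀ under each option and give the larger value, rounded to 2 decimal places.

breed at age 12: R₀ = 0.59 × (11 + 0.33 × 20) = 0.59 × 17.6000 = 10.3840
delay to age 13: R₀ = 0.59 × (0.73 × 20) = 0.59 × 14.6000 = 8.6140
Higher: breed at age 12 (10.3840).

10.38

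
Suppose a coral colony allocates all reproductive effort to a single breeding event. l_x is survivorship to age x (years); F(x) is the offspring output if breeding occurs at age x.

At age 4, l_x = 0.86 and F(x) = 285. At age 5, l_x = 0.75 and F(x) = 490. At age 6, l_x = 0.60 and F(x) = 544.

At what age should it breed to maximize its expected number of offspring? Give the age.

5

Expected offspring if breeding at age x = l_x × F(x):
  age 4: 0.86 × 285 = 245.100
  age 5: 0.75 × 490 = 367.500
  age 6: 0.60 × 544 = 326.400
Maximum at age 5 (367.500).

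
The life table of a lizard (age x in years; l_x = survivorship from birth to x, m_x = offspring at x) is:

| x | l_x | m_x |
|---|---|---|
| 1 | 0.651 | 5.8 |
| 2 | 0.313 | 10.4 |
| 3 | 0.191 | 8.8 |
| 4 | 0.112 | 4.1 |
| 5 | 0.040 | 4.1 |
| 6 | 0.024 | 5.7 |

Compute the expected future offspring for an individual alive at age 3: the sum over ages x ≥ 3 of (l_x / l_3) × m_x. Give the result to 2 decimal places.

12.78

l_3 = 0.191. Conditional survival from age 3 to x is l_x / l_3.
  x=3: (0.191/0.191) × 8.8 = 8.8000
  x=4: (0.112/0.191) × 4.1 = 2.4042
  x=5: (0.040/0.191) × 4.1 = 0.8586
  x=6: (0.024/0.191) × 5.7 = 0.7162
Sum = 8.8000 + 2.4042 + 0.8586 + 0.7162 = 12.7791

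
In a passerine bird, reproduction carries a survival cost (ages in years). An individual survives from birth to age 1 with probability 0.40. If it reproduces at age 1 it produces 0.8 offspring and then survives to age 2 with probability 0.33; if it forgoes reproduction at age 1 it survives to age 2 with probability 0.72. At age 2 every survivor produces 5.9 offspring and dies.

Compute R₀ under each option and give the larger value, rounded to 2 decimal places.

breed at age 1: R₀ = 0.40 × (0.8 + 0.33 × 5.9) = 0.40 × 2.7470 = 1.0988
delay to age 2: R₀ = 0.40 × (0.72 × 5.9) = 0.40 × 4.2480 = 1.6992
Higher: delay to age 2 (1.6992).

1.70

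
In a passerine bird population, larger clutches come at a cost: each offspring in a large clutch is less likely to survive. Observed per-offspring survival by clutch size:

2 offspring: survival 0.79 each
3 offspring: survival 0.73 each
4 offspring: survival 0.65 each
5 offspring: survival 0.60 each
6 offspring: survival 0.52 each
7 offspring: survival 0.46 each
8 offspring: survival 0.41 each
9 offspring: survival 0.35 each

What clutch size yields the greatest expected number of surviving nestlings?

8

Expected surviving nestlings = c × s(c):
  c=2: 2 × 0.79 = 1.580
  c=3: 3 × 0.73 = 2.190
  c=4: 4 × 0.65 = 2.600
  c=5: 5 × 0.60 = 3.000
  c=6: 6 × 0.52 = 3.120
  c=7: 7 × 0.46 = 3.220
  c=8: 8 × 0.41 = 3.280
  c=9: 9 × 0.35 = 3.150
Maximum at c = 8 (3.280 surviving nestlings).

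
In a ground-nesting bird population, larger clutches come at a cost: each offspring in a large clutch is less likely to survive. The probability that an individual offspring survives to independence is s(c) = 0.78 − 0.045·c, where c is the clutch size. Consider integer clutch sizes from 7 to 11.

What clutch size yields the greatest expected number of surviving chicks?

9

Expected surviving chicks = c × s(c):
  c=7: 7 × 0.465 = 3.255
  c=8: 8 × 0.420 = 3.360
  c=9: 9 × 0.375 = 3.375
  c=10: 10 × 0.330 = 3.300
  c=11: 11 × 0.285 = 3.135
Maximum at c = 9 (3.375 surviving chicks).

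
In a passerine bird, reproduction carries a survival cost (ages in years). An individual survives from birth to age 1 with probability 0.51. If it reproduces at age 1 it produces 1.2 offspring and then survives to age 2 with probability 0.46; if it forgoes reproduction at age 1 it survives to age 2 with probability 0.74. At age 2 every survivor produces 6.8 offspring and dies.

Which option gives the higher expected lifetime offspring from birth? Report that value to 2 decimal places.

breed at age 1: R₀ = 0.51 × (1.2 + 0.46 × 6.8) = 0.51 × 4.3280 = 2.2073
delay to age 2: R₀ = 0.51 × (0.74 × 6.8) = 0.51 × 5.0320 = 2.5663
Higher: delay to age 2 (2.5663).

2.57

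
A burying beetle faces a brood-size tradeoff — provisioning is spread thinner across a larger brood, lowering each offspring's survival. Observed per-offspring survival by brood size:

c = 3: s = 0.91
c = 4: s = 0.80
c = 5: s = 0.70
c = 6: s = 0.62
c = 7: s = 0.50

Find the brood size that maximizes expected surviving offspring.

6

Expected surviving offspring = c × s(c):
  c=3: 3 × 0.91 = 2.730
  c=4: 4 × 0.80 = 3.200
  c=5: 5 × 0.70 = 3.500
  c=6: 6 × 0.62 = 3.720
  c=7: 7 × 0.50 = 3.500
Maximum at c = 6 (3.720 surviving offspring).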